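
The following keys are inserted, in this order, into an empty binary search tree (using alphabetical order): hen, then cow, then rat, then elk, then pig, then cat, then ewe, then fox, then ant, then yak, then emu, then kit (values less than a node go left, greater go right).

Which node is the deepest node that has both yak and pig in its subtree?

Insert hen: tree is empty, so hen becomes the root.
Insert cow: cow < hen → go left. Place as left child of hen.
Insert rat: rat > hen → go right. Place as right child of hen.
Insert elk: elk < hen → go left; elk > cow → go right. Place as right child of cow.
Insert pig: pig > hen → go right; pig < rat → go left. Place as left child of rat.
Insert cat: cat < hen → go left; cat < cow → go left. Place as left child of cow.
Insert ewe: ewe < hen → go left; ewe > cow → go right; ewe > elk → go right. Place as right child of elk.
Insert fox: fox < hen → go left; fox > cow → go right; fox > elk → go right; fox > ewe → go right. Place as right child of ewe.
Insert ant: ant < hen → go left; ant < cow → go left; ant < cat → go left. Place as left child of cat.
Insert yak: yak > hen → go right; yak > rat → go right. Place as right child of rat.
Insert emu: emu < hen → go left; emu > cow → go right; emu > elk → go right; emu < ewe → go left. Place as left child of ewe.
Insert kit: kit > hen → go right; kit < rat → go left; kit < pig → go left. Place as left child of pig.

Path to yak: hen → rat → yak
Path to pig: hen → rat → pig
The paths share a prefix ending at rat, then split left and right.

rat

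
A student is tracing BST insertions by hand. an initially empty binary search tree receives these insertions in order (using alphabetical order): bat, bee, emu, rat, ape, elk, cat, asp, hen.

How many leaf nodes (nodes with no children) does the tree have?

bat: root
bee: right child of bat (depth 1)
emu: right child of bee (depth 2)
rat: right child of emu (depth 3)
ape: left child of bat (depth 1)
elk: left child of emu (depth 3)
cat: left child of elk (depth 4)
asp: right child of ape (depth 2)
hen: left child of rat (depth 4)

Leaves: asp, cat, hen — 3 in total.

3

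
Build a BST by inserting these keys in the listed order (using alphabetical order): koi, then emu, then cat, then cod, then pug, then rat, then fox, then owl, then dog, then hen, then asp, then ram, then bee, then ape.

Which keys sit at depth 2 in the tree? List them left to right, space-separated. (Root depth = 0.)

cat fox owl rat

Insert koi: tree is empty, so koi becomes the root.
Insert emu: emu < koi → go left. Place as left child of koi.
Insert cat: cat < koi → go left; cat < emu → go left. Place as left child of emu.
Insert cod: cod < koi → go left; cod < emu → go left; cod > cat → go right. Place as right child of cat.
Insert pug: pug > koi → go right. Place as right child of koi.
Insert rat: rat > koi → go right; rat > pug → go right. Place as right child of pug.
Insert fox: fox < koi → go left; fox > emu → go right. Place as right child of emu.
Insert owl: owl > koi → go right; owl < pug → go left. Place as left child of pug.
Insert dog: dog < koi → go left; dog < emu → go left; dog > cat → go right; dog > cod → go right. Place as right child of cod.
Insert hen: hen < koi → go left; hen > emu → go right; hen > fox → go right. Place as right child of fox.
Insert asp: asp < koi → go left; asp < emu → go left; asp < cat → go left. Place as left child of cat.
Insert ram: ram > koi → go right; ram > pug → go right; ram < rat → go left. Place as left child of rat.
Insert bee: bee < koi → go left; bee < emu → go left; bee < cat → go left; bee > asp → go right. Place as right child of asp.
Insert ape: ape < koi → go left; ape < emu → go left; ape < cat → go left; ape < asp → go left. Place as left child of asp.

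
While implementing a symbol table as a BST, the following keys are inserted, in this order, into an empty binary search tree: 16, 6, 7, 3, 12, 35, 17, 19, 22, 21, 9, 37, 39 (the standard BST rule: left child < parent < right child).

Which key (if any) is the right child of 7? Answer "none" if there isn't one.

16: root
6: left child of 16 (depth 1)
7: right child of 6 (depth 2)
3: left child of 6 (depth 2)
12: right child of 7 (depth 3)
35: right child of 16 (depth 1)
17: left child of 35 (depth 2)
19: right child of 17 (depth 3)
22: right child of 19 (depth 4)
21: left child of 22 (depth 5)
9: left child of 12 (depth 4)
37: right child of 35 (depth 2)
39: right child of 37 (depth 3)

12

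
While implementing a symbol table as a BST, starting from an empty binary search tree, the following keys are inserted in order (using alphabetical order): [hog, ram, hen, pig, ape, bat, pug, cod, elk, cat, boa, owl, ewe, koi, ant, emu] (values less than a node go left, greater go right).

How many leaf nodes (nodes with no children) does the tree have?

Insert hog: tree is empty, so hog becomes the root.
Insert ram: ram > hog → go right. Place as right child of hog.
Insert hen: hen < hog → go left. Place as left child of hog.
Insert pig: pig > hog → go right; pig < ram → go left. Place as left child of ram.
Insert ape: ape < hog → go left; ape < hen → go left. Place as left child of hen.
Insert bat: bat < hog → go left; bat < hen → go left; bat > ape → go right. Place as right child of ape.
Insert pug: pug > hog → go right; pug < ram → go left; pug > pig → go right. Place as right child of pig.
Insert cod: cod < hog → go left; cod < hen → go left; cod > ape → go right; cod > bat → go right. Place as right child of bat.
Insert elk: elk < hog → go left; elk < hen → go left; elk > ape → go right; elk > bat → go right; elk > cod → go right. Place as right child of cod.
Insert cat: cat < hog → go left; cat < hen → go left; cat > ape → go right; cat > bat → go right; cat < cod → go left. Place as left child of cod.
Insert boa: boa < hog → go left; boa < hen → go left; boa > ape → go right; boa > bat → go right; boa < cod → go left; boa < cat → go left. Place as left child of cat.
Insert owl: owl > hog → go right; owl < ram → go left; owl < pig → go left. Place as left child of pig.
Insert ewe: ewe < hog → go left; ewe < hen → go left; ewe > ape → go right; ewe > bat → go right; ewe > cod → go right; ewe > elk → go right. Place as right child of elk.
Insert koi: koi > hog → go right; koi < ram → go left; koi < pig → go left; koi < owl → go left. Place as left child of owl.
Insert ant: ant < hog → go left; ant < hen → go left; ant < ape → go left. Place as left child of ape.
Insert emu: emu < hog → go left; emu < hen → go left; emu > ape → go right; emu > bat → go right; emu > cod → go right; emu > elk → go right; emu < ewe → go left. Place as left child of ewe.

Leaves: ant, boa, emu, koi, pug — 5 in total.

5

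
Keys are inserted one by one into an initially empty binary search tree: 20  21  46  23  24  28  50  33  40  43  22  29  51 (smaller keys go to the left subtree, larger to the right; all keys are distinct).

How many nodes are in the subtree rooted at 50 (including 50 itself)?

2

20: root
21: right child of 20 (depth 1)
46: right child of 21 (depth 2)
23: left child of 46 (depth 3)
24: right child of 23 (depth 4)
28: right child of 24 (depth 5)
50: right child of 46 (depth 3)
33: right child of 28 (depth 6)
40: right child of 33 (depth 7)
43: right child of 40 (depth 8)
22: left child of 23 (depth 4)
29: left child of 33 (depth 7)
51: right child of 50 (depth 4)

Subtree rooted at 50 contains: 50, 51 — 2 nodes.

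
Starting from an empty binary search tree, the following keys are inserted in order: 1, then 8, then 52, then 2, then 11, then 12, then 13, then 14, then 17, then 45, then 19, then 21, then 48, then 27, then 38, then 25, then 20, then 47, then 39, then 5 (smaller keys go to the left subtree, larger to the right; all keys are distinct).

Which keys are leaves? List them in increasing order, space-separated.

Resulting structure (node: left, right):
  1: L=–, R=8
  8: L=2, R=52
  52: L=11, R=–
  2: L=–, R=5
  11: L=–, R=12
  12: L=–, R=13
  13: L=–, R=14
  14: L=–, R=17
  17: L=–, R=45
  45: L=19, R=48
  19: L=–, R=21
  21: L=20, R=27
  48: L=47, R=–
  27: L=25, R=38
  38: L=–, R=39
  25: L=–, R=–
  20: L=–, R=–
  47: L=–, R=–
  39: L=–, R=–
  5: L=–, R=–

5 20 25 39 47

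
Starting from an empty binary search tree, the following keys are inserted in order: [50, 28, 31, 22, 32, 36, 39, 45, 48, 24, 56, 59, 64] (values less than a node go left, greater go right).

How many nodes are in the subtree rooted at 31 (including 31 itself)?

6

50: root
28: left child of 50 (depth 1)
31: right child of 28 (depth 2)
22: left child of 28 (depth 2)
32: right child of 31 (depth 3)
36: right child of 32 (depth 4)
39: right child of 36 (depth 5)
45: right child of 39 (depth 6)
48: right child of 45 (depth 7)
24: right child of 22 (depth 3)
56: right child of 50 (depth 1)
59: right child of 56 (depth 2)
64: right child of 59 (depth 3)

Subtree rooted at 31 contains: 31, 32, 36, 39, 45, 48 — 6 nodes.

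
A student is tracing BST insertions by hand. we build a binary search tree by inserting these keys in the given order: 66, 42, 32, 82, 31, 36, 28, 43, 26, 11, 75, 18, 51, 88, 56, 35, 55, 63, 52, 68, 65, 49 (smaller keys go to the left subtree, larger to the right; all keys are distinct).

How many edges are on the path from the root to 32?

2

66: root
42: left child of 66 (depth 1)
32: left child of 42 (depth 2)
82: right child of 66 (depth 1)
31: left child of 32 (depth 3)
36: right child of 32 (depth 3)
28: left child of 31 (depth 4)
43: right child of 42 (depth 2)
26: left child of 28 (depth 5)
11: left child of 26 (depth 6)
75: left child of 82 (depth 2)
18: right child of 11 (depth 7)
51: right child of 43 (depth 3)
88: right child of 82 (depth 2)
56: right child of 51 (depth 4)
35: left child of 36 (depth 4)
55: left child of 56 (depth 5)
63: right child of 56 (depth 5)
52: left child of 55 (depth 6)
68: left child of 75 (depth 3)
65: right child of 63 (depth 6)
49: left child of 51 (depth 4)

Path to 32: 66 → 42 → 32, which is 2 edges.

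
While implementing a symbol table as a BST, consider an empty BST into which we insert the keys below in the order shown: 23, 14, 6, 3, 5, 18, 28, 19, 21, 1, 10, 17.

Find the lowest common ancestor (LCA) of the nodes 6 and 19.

14

23: root
14: left child of 23 (depth 1)
6: left child of 14 (depth 2)
3: left child of 6 (depth 3)
5: right child of 3 (depth 4)
18: right child of 14 (depth 2)
28: right child of 23 (depth 1)
19: right child of 18 (depth 3)
21: right child of 19 (depth 4)
1: left child of 3 (depth 4)
10: right child of 6 (depth 3)
17: left child of 18 (depth 3)

Path to 6: 23 → 14 → 6
Path to 19: 23 → 14 → 18 → 19
The paths share a prefix ending at 14, then split left and right.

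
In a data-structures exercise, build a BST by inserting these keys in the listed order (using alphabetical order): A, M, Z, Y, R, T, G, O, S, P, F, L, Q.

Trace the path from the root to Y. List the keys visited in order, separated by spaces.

A: root
M: right child of A (depth 1)
Z: right child of M (depth 2)
Y: left child of Z (depth 3)
R: left child of Y (depth 4)
T: right child of R (depth 5)
G: left child of M (depth 2)
O: left child of R (depth 5)
S: left child of T (depth 6)
P: right child of O (depth 6)
F: left child of G (depth 3)
L: right child of G (depth 3)
Q: right child of P (depth 7)

A M Z Y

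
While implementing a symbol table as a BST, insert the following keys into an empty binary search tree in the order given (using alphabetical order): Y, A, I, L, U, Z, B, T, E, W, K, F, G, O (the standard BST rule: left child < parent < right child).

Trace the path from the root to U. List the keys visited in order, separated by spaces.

Y A I L U

Insert Y: tree is empty, so Y becomes the root.
Insert A: A < Y → go left. Place as left child of Y.
Insert I: I < Y → go left; I > A → go right. Place as right child of A.
Insert L: L < Y → go left; L > A → go right; L > I → go right. Place as right child of I.
Insert U: U < Y → go left; U > A → go right; U > I → go right; U > L → go right. Place as right child of L.
Insert Z: Z > Y → go right. Place as right child of Y.
Insert B: B < Y → go left; B > A → go right; B < I → go left. Place as left child of I.
Insert T: T < Y → go left; T > A → go right; T > I → go right; T > L → go right; T < U → go left. Place as left child of U.
Insert E: E < Y → go left; E > A → go right; E < I → go left; E > B → go right. Place as right child of B.
Insert W: W < Y → go left; W > A → go right; W > I → go right; W > L → go right; W > U → go right. Place as right child of U.
Insert K: K < Y → go left; K > A → go right; K > I → go right; K < L → go left. Place as left child of L.
Insert F: F < Y → go left; F > A → go right; F < I → go left; F > B → go right; F > E → go right. Place as right child of E.
Insert G: G < Y → go left; G > A → go right; G < I → go left; G > B → go right; G > E → go right; G > F → go right. Place as right child of F.
Insert O: O < Y → go left; O > A → go right; O > I → go right; O > L → go right; O < U → go left; O < T → go left. Place as left child of T.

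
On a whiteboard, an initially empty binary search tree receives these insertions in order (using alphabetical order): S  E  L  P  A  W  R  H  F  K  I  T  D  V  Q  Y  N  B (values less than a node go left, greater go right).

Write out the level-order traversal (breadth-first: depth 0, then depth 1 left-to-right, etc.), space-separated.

S E W A L T Y D H P V B F K N R I Q

S: root
E: left child of S (depth 1)
L: right child of E (depth 2)
P: right child of L (depth 3)
A: left child of E (depth 2)
W: right child of S (depth 1)
R: right child of P (depth 4)
H: left child of L (depth 3)
F: left child of H (depth 4)
K: right child of H (depth 4)
I: left child of K (depth 5)
T: left child of W (depth 2)
D: right child of A (depth 3)
V: right child of T (depth 3)
Q: left child of R (depth 5)
Y: right child of W (depth 2)
N: left child of P (depth 4)
B: left child of D (depth 4)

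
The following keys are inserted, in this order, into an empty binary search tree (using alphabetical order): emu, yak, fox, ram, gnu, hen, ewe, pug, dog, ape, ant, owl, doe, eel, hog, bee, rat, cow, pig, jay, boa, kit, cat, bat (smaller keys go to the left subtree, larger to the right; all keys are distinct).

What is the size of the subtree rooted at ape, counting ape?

Insert emu: tree is empty, so emu becomes the root.
Insert yak: yak > emu → go right. Place as right child of emu.
Insert fox: fox > emu → go right; fox < yak → go left. Place as left child of yak.
Insert ram: ram > emu → go right; ram < yak → go left; ram > fox → go right. Place as right child of fox.
Insert gnu: gnu > emu → go right; gnu < yak → go left; gnu > fox → go right; gnu < ram → go left. Place as left child of ram.
Insert hen: hen > emu → go right; hen < yak → go left; hen > fox → go right; hen < ram → go left; hen > gnu → go right. Place as right child of gnu.
Insert ewe: ewe > emu → go right; ewe < yak → go left; ewe < fox → go left. Place as left child of fox.
Insert pug: pug > emu → go right; pug < yak → go left; pug > fox → go right; pug < ram → go left; pug > gnu → go right; pug > hen → go right. Place as right child of hen.
Insert dog: dog < emu → go left. Place as left child of emu.
Insert ape: ape < emu → go left; ape < dog → go left. Place as left child of dog.
Insert ant: ant < emu → go left; ant < dog → go left; ant < ape → go left. Place as left child of ape.
Insert owl: owl > emu → go right; owl < yak → go left; owl > fox → go right; owl < ram → go left; owl > gnu → go right; owl > hen → go right; owl < pug → go left. Place as left child of pug.
Insert doe: doe < emu → go left; doe < dog → go left; doe > ape → go right. Place as right child of ape.
Insert eel: eel < emu → go left; eel > dog → go right. Place as right child of dog.
Insert hog: hog > emu → go right; hog < yak → go left; hog > fox → go right; hog < ram → go left; hog > gnu → go right; hog > hen → go right; hog < pug → go left; hog < owl → go left. Place as left child of owl.
Insert bee: bee < emu → go left; bee < dog → go left; bee > ape → go right; bee < doe → go left. Place as left child of doe.
Insert rat: rat > emu → go right; rat < yak → go left; rat > fox → go right; rat > ram → go right. Place as right child of ram.
Insert cow: cow < emu → go left; cow < dog → go left; cow > ape → go right; cow < doe → go left; cow > bee → go right. Place as right child of bee.
Insert pig: pig > emu → go right; pig < yak → go left; pig > fox → go right; pig < ram → go left; pig > gnu → go right; pig > hen → go right; pig < pug → go left; pig > owl → go right. Place as right child of owl.
Insert jay: jay > emu → go right; jay < yak → go left; jay > fox → go right; jay < ram → go left; jay > gnu → go right; jay > hen → go right; jay < pug → go left; jay < owl → go left; jay > hog → go right. Place as right child of hog.
Insert boa: boa < emu → go left; boa < dog → go left; boa > ape → go right; boa < doe → go left; boa > bee → go right; boa < cow → go left. Place as left child of cow.
Insert kit: kit > emu → go right; kit < yak → go left; kit > fox → go right; kit < ram → go left; kit > gnu → go right; kit > hen → go right; kit < pug → go left; kit < owl → go left; kit > hog → go right; kit > jay → go right. Place as right child of jay.
Insert cat: cat < emu → go left; cat < dog → go left; cat > ape → go right; cat < doe → go left; cat > bee → go right; cat < cow → go left; cat > boa → go right. Place as right child of boa.
Insert bat: bat < emu → go left; bat < dog → go left; bat > ape → go right; bat < doe → go left; bat < bee → go left. Place as left child of bee.

Subtree rooted at ape contains: ape, ant, doe, bee, bat, cow, boa, cat — 8 nodes.

8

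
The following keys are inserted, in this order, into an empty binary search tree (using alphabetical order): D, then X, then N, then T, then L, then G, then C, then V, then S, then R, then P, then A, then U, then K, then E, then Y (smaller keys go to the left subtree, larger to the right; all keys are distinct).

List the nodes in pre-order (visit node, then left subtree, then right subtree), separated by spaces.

Resulting structure (node: left, right):
  D: L=C, R=X
  X: L=N, R=Y
  N: L=L, R=T
  T: L=S, R=V
  L: L=G, R=–
  G: L=E, R=K
  C: L=A, R=–
  V: L=U, R=–
  S: L=R, R=–
  R: L=P, R=–
  P: L=–, R=–
  A: L=–, R=–
  U: L=–, R=–
  K: L=–, R=–
  E: L=–, R=–
  Y: L=–, R=–

D C A X N L G E K T S R P V U Y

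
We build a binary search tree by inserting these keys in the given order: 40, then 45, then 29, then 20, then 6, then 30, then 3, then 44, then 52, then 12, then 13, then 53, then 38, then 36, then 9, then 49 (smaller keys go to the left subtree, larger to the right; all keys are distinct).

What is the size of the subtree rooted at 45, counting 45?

5

Insert 40: tree is empty, so 40 becomes the root.
Insert 45: 45 > 40 → go right. Place as right child of 40.
Insert 29: 29 < 40 → go left. Place as left child of 40.
Insert 20: 20 < 40 → go left; 20 < 29 → go left. Place as left child of 29.
Insert 6: 6 < 40 → go left; 6 < 29 → go left; 6 < 20 → go left. Place as left child of 20.
Insert 30: 30 < 40 → go left; 30 > 29 → go right. Place as right child of 29.
Insert 3: 3 < 40 → go left; 3 < 29 → go left; 3 < 20 → go left; 3 < 6 → go left. Place as left child of 6.
Insert 44: 44 > 40 → go right; 44 < 45 → go left. Place as left child of 45.
Insert 52: 52 > 40 → go right; 52 > 45 → go right. Place as right child of 45.
Insert 12: 12 < 40 → go left; 12 < 29 → go left; 12 < 20 → go left; 12 > 6 → go right. Place as right child of 6.
Insert 13: 13 < 40 → go left; 13 < 29 → go left; 13 < 20 → go left; 13 > 6 → go right; 13 > 12 → go right. Place as right child of 12.
Insert 53: 53 > 40 → go right; 53 > 45 → go right; 53 > 52 → go right. Place as right child of 52.
Insert 38: 38 < 40 → go left; 38 > 29 → go right; 38 > 30 → go right. Place as right child of 30.
Insert 36: 36 < 40 → go left; 36 > 29 → go right; 36 > 30 → go right; 36 < 38 → go left. Place as left child of 38.
Insert 9: 9 < 40 → go left; 9 < 29 → go left; 9 < 20 → go left; 9 > 6 → go right; 9 < 12 → go left. Place as left child of 12.
Insert 49: 49 > 40 → go right; 49 > 45 → go right; 49 < 52 → go left. Place as left child of 52.

Subtree rooted at 45 contains: 45, 44, 52, 49, 53 — 5 nodes.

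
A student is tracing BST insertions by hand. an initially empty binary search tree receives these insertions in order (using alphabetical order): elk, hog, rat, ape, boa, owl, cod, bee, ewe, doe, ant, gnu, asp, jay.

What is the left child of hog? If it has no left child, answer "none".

ewe

elk: root
hog: right child of elk (depth 1)
rat: right child of hog (depth 2)
ape: left child of elk (depth 1)
boa: right child of ape (depth 2)
owl: left child of rat (depth 3)
cod: right child of boa (depth 3)
bee: left child of boa (depth 3)
ewe: left child of hog (depth 2)
doe: right child of cod (depth 4)
ant: left child of ape (depth 2)
gnu: right child of ewe (depth 3)
asp: left child of bee (depth 4)
jay: left child of owl (depth 4)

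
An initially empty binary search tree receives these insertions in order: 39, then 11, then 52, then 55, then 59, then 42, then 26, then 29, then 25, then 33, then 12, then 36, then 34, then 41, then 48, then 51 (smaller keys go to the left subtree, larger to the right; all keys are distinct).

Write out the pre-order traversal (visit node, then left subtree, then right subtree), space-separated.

39 11 26 25 12 29 33 36 34 52 42 41 48 51 55 59

39: root
11: left child of 39 (depth 1)
52: right child of 39 (depth 1)
55: right child of 52 (depth 2)
59: right child of 55 (depth 3)
42: left child of 52 (depth 2)
26: right child of 11 (depth 2)
29: right child of 26 (depth 3)
25: left child of 26 (depth 3)
33: right child of 29 (depth 4)
12: left child of 25 (depth 4)
36: right child of 33 (depth 5)
34: left child of 36 (depth 6)
41: left child of 42 (depth 3)
48: right child of 42 (depth 3)
51: right child of 48 (depth 4)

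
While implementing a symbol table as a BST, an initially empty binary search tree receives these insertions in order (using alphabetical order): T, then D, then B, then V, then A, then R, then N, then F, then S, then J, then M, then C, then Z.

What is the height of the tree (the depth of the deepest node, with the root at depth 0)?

6

Insert T: tree is empty, so T becomes the root.
Insert D: D < T → go left. Place as left child of T.
Insert B: B < T → go left; B < D → go left. Place as left child of D.
Insert V: V > T → go right. Place as right child of T.
Insert A: A < T → go left; A < D → go left; A < B → go left. Place as left child of B.
Insert R: R < T → go left; R > D → go right. Place as right child of D.
Insert N: N < T → go left; N > D → go right; N < R → go left. Place as left child of R.
Insert F: F < T → go left; F > D → go right; F < R → go left; F < N → go left. Place as left child of N.
Insert S: S < T → go left; S > D → go right; S > R → go right. Place as right child of R.
Insert J: J < T → go left; J > D → go right; J < R → go left; J < N → go left; J > F → go right. Place as right child of F.
Insert M: M < T → go left; M > D → go right; M < R → go left; M < N → go left; M > F → go right; M > J → go right. Place as right child of J.
Insert C: C < T → go left; C < D → go left; C > B → go right. Place as right child of B.
Insert Z: Z > T → go right; Z > V → go right. Place as right child of V.

The deepest node is M at depth 6.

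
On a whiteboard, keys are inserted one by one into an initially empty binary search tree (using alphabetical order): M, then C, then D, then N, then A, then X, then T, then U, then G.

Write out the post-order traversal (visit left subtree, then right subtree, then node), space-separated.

A G D C U T X N M

Resulting structure (node: left, right):
  M: L=C, R=N
  C: L=A, R=D
  D: L=–, R=G
  N: L=–, R=X
  A: L=–, R=–
  X: L=T, R=–
  T: L=–, R=U
  U: L=–, R=–
  G: L=–, R=–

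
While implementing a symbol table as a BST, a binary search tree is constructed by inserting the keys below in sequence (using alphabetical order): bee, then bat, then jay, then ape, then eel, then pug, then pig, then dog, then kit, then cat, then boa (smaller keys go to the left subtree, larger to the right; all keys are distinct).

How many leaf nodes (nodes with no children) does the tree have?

Insert bee: tree is empty, so bee becomes the root.
Insert bat: bat < bee → go left. Place as left child of bee.
Insert jay: jay > bee → go right. Place as right child of bee.
Insert ape: ape < bee → go left; ape < bat → go left. Place as left child of bat.
Insert eel: eel > bee → go right; eel < jay → go left. Place as left child of jay.
Insert pug: pug > bee → go right; pug > jay → go right. Place as right child of jay.
Insert pig: pig > bee → go right; pig > jay → go right; pig < pug → go left. Place as left child of pug.
Insert dog: dog > bee → go right; dog < jay → go left; dog < eel → go left. Place as left child of eel.
Insert kit: kit > bee → go right; kit > jay → go right; kit < pug → go left; kit < pig → go left. Place as left child of pig.
Insert cat: cat > bee → go right; cat < jay → go left; cat < eel → go left; cat < dog → go left. Place as left child of dog.
Insert boa: boa > bee → go right; boa < jay → go left; boa < eel → go left; boa < dog → go left; boa < cat → go left. Place as left child of cat.

Leaves: ape, boa, kit — 3 in total.

3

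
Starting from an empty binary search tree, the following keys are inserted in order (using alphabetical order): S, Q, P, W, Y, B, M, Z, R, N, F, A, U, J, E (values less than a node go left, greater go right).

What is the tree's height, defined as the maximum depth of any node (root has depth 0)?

6

Insert S: tree is empty, so S becomes the root.
Insert Q: Q < S → go left. Place as left child of S.
Insert P: P < S → go left; P < Q → go left. Place as left child of Q.
Insert W: W > S → go right. Place as right child of S.
Insert Y: Y > S → go right; Y > W → go right. Place as right child of W.
Insert B: B < S → go left; B < Q → go left; B < P → go left. Place as left child of P.
Insert M: M < S → go left; M < Q → go left; M < P → go left; M > B → go right. Place as right child of B.
Insert Z: Z > S → go right; Z > W → go right; Z > Y → go right. Place as right child of Y.
Insert R: R < S → go left; R > Q → go right. Place as right child of Q.
Insert N: N < S → go left; N < Q → go left; N < P → go left; N > B → go right; N > M → go right. Place as right child of M.
Insert F: F < S → go left; F < Q → go left; F < P → go left; F > B → go right; F < M → go left. Place as left child of M.
Insert A: A < S → go left; A < Q → go left; A < P → go left; A < B → go left. Place as left child of B.
Insert U: U > S → go right; U < W → go left. Place as left child of W.
Insert J: J < S → go left; J < Q → go left; J < P → go left; J > B → go right; J < M → go left; J > F → go right. Place as right child of F.
Insert E: E < S → go left; E < Q → go left; E < P → go left; E > B → go right; E < M → go left; E < F → go left. Place as left child of F.

The deepest node is J at depth 6.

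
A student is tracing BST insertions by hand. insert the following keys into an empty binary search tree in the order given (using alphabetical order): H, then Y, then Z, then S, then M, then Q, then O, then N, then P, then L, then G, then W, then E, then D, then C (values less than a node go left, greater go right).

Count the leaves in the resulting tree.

Insert H: tree is empty, so H becomes the root.
Insert Y: Y > H → go right. Place as right child of H.
Insert Z: Z > H → go right; Z > Y → go right. Place as right child of Y.
Insert S: S > H → go right; S < Y → go left. Place as left child of Y.
Insert M: M > H → go right; M < Y → go left; M < S → go left. Place as left child of S.
Insert Q: Q > H → go right; Q < Y → go left; Q < S → go left; Q > M → go right. Place as right child of M.
Insert O: O > H → go right; O < Y → go left; O < S → go left; O > M → go right; O < Q → go left. Place as left child of Q.
Insert N: N > H → go right; N < Y → go left; N < S → go left; N > M → go right; N < Q → go left; N < O → go left. Place as left child of O.
Insert P: P > H → go right; P < Y → go left; P < S → go left; P > M → go right; P < Q → go left; P > O → go right. Place as right child of O.
Insert L: L > H → go right; L < Y → go left; L < S → go left; L < M → go left. Place as left child of M.
Insert G: G < H → go left. Place as left child of H.
Insert W: W > H → go right; W < Y → go left; W > S → go right. Place as right child of S.
Insert E: E < H → go left; E < G → go left. Place as left child of G.
Insert D: D < H → go left; D < G → go left; D < E → go left. Place as left child of E.
Insert C: C < H → go left; C < G → go left; C < E → go left; C < D → go left. Place as left child of D.

Leaves: C, L, N, P, W, Z — 6 in total.

6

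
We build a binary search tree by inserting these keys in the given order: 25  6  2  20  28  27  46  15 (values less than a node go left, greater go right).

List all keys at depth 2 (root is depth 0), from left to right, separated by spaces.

25: root
6: left child of 25 (depth 1)
2: left child of 6 (depth 2)
20: right child of 6 (depth 2)
28: right child of 25 (depth 1)
27: left child of 28 (depth 2)
46: right child of 28 (depth 2)
15: left child of 20 (depth 3)

2 20 27 46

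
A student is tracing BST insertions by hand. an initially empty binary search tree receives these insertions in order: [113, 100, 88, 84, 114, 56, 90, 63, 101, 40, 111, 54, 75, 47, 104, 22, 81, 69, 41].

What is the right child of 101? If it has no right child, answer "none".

111

Resulting structure (node: left, right):
  113: L=100, R=114
  100: L=88, R=101
  88: L=84, R=90
  84: L=56, R=–
  114: L=–, R=–
  56: L=40, R=63
  90: L=–, R=–
  63: L=–, R=75
  101: L=–, R=111
  40: L=22, R=54
  111: L=104, R=–
  54: L=47, R=–
  75: L=69, R=81
  47: L=41, R=–
  104: L=–, R=–
  22: L=–, R=–
  81: L=–, R=–
  69: L=–, R=–
  41: L=–, R=–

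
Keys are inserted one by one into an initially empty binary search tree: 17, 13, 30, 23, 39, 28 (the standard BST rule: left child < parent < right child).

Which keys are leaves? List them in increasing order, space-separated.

Insert 17: tree is empty, so 17 becomes the root.
Insert 13: 13 < 17 → go left. Place as left child of 17.
Insert 30: 30 > 17 → go right. Place as right child of 17.
Insert 23: 23 > 17 → go right; 23 < 30 → go left. Place as left child of 30.
Insert 39: 39 > 17 → go right; 39 > 30 → go right. Place as right child of 30.
Insert 28: 28 > 17 → go right; 28 < 30 → go left; 28 > 23 → go right. Place as right child of 23.

13 28 39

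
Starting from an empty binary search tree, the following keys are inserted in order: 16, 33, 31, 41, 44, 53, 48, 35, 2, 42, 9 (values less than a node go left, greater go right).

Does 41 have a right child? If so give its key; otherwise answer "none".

16: root
33: right child of 16 (depth 1)
31: left child of 33 (depth 2)
41: right child of 33 (depth 2)
44: right child of 41 (depth 3)
53: right child of 44 (depth 4)
48: left child of 53 (depth 5)
35: left child of 41 (depth 3)
2: left child of 16 (depth 1)
42: left child of 44 (depth 4)
9: right child of 2 (depth 2)

44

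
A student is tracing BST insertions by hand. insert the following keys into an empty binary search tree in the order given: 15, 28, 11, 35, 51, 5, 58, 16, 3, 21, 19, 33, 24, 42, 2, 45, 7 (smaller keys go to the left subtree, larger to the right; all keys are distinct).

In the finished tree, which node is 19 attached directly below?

21

15: root
28: right child of 15 (depth 1)
11: left child of 15 (depth 1)
35: right child of 28 (depth 2)
51: right child of 35 (depth 3)
5: left child of 11 (depth 2)
58: right child of 51 (depth 4)
16: left child of 28 (depth 2)
3: left child of 5 (depth 3)
21: right child of 16 (depth 3)
19: left child of 21 (depth 4)
33: left child of 35 (depth 3)
24: right child of 21 (depth 4)
42: left child of 51 (depth 4)
2: left child of 3 (depth 4)
45: right child of 42 (depth 5)
7: right child of 5 (depth 3)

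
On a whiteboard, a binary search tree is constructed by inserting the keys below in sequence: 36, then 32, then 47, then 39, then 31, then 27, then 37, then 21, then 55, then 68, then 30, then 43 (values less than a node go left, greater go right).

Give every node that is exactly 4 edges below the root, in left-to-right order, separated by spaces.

36: root
32: left child of 36 (depth 1)
47: right child of 36 (depth 1)
39: left child of 47 (depth 2)
31: left child of 32 (depth 2)
27: left child of 31 (depth 3)
37: left child of 39 (depth 3)
21: left child of 27 (depth 4)
55: right child of 47 (depth 2)
68: right child of 55 (depth 3)
30: right child of 27 (depth 4)
43: right child of 39 (depth 3)

21 30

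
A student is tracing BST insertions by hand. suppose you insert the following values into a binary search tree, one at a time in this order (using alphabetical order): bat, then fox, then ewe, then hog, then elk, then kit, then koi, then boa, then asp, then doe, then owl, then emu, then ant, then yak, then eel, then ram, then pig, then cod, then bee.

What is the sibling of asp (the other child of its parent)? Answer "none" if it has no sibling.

bat: root
fox: right child of bat (depth 1)
ewe: left child of fox (depth 2)
hog: right child of fox (depth 2)
elk: left child of ewe (depth 3)
kit: right child of hog (depth 3)
koi: right child of kit (depth 4)
boa: left child of elk (depth 4)
asp: left child of bat (depth 1)
doe: right child of boa (depth 5)
owl: right child of koi (depth 5)
emu: right child of elk (depth 4)
ant: left child of asp (depth 2)
yak: right child of owl (depth 6)
eel: right child of doe (depth 6)
ram: left child of yak (depth 7)
pig: left child of ram (depth 8)
cod: left child of doe (depth 6)
bee: left child of boa (depth 5)

asp's parent is bat; the other child of bat is fox.

fox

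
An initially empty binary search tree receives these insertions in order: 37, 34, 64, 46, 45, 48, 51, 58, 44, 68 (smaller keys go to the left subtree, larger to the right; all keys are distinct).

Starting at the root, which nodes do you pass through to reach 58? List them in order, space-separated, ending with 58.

37: root
34: left child of 37 (depth 1)
64: right child of 37 (depth 1)
46: left child of 64 (depth 2)
45: left child of 46 (depth 3)
48: right child of 46 (depth 3)
51: right child of 48 (depth 4)
58: right child of 51 (depth 5)
44: left child of 45 (depth 4)
68: right child of 64 (depth 2)

37 64 46 48 51 58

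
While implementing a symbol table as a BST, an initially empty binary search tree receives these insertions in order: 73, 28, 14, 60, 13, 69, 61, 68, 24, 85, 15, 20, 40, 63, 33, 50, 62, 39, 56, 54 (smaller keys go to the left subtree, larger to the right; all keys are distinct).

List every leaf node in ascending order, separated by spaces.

13 20 39 54 62 85

Resulting structure (node: left, right):
  73: L=28, R=85
  28: L=14, R=60
  14: L=13, R=24
  60: L=40, R=69
  13: L=–, R=–
  69: L=61, R=–
  61: L=–, R=68
  68: L=63, R=–
  24: L=15, R=–
  85: L=–, R=–
  15: L=–, R=20
  20: L=–, R=–
  40: L=33, R=50
  63: L=62, R=–
  33: L=–, R=39
  50: L=–, R=56
  62: L=–, R=–
  39: L=–, R=–
  56: L=54, R=–
  54: L=–, R=–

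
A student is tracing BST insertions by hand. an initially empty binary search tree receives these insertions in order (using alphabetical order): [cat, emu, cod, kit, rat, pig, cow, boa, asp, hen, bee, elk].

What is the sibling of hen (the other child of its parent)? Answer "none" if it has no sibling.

rat

Resulting structure (node: left, right):
  cat: L=boa, R=emu
  emu: L=cod, R=kit
  cod: L=–, R=cow
  kit: L=hen, R=rat
  rat: L=pig, R=–
  pig: L=–, R=–
  cow: L=–, R=elk
  boa: L=asp, R=–
  asp: L=–, R=bee
  hen: L=–, R=–
  bee: L=–, R=–
  elk: L=–, R=–

hen's parent is kit; the other child of kit is rat.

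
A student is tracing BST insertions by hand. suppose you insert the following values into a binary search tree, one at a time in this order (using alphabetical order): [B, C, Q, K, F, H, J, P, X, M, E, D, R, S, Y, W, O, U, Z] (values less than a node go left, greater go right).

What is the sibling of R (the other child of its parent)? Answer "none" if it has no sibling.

Y

Resulting structure (node: left, right):
  B: L=–, R=C
  C: L=–, R=Q
  Q: L=K, R=X
  K: L=F, R=P
  F: L=E, R=H
  H: L=–, R=J
  J: L=–, R=–
  P: L=M, R=–
  X: L=R, R=Y
  M: L=–, R=O
  E: L=D, R=–
  D: L=–, R=–
  R: L=–, R=S
  S: L=–, R=W
  Y: L=–, R=Z
  W: L=U, R=–
  O: L=–, R=–
  U: L=–, R=–
  Z: L=–, R=–

R's parent is X; the other child of X is Y.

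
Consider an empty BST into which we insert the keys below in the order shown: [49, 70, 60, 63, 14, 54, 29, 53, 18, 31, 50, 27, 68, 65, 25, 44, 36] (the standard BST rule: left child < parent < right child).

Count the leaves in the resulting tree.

4

Insert 49: tree is empty, so 49 becomes the root.
Insert 70: 70 > 49 → go right. Place as right child of 49.
Insert 60: 60 > 49 → go right; 60 < 70 → go left. Place as left child of 70.
Insert 63: 63 > 49 → go right; 63 < 70 → go left; 63 > 60 → go right. Place as right child of 60.
Insert 14: 14 < 49 → go left. Place as left child of 49.
Insert 54: 54 > 49 → go right; 54 < 70 → go left; 54 < 60 → go left. Place as left child of 60.
Insert 29: 29 < 49 → go left; 29 > 14 → go right. Place as right child of 14.
Insert 53: 53 > 49 → go right; 53 < 70 → go left; 53 < 60 → go left; 53 < 54 → go left. Place as left child of 54.
Insert 18: 18 < 49 → go left; 18 > 14 → go right; 18 < 29 → go left. Place as left child of 29.
Insert 31: 31 < 49 → go left; 31 > 14 → go right; 31 > 29 → go right. Place as right child of 29.
Insert 50: 50 > 49 → go right; 50 < 70 → go left; 50 < 60 → go left; 50 < 54 → go left; 50 < 53 → go left. Place as left child of 53.
Insert 27: 27 < 49 → go left; 27 > 14 → go right; 27 < 29 → go left; 27 > 18 → go right. Place as right child of 18.
Insert 68: 68 > 49 → go right; 68 < 70 → go left; 68 > 60 → go right; 68 > 63 → go right. Place as right child of 63.
Insert 65: 65 > 49 → go right; 65 < 70 → go left; 65 > 60 → go right; 65 > 63 → go right; 65 < 68 → go left. Place as left child of 68.
Insert 25: 25 < 49 → go left; 25 > 14 → go right; 25 < 29 → go left; 25 > 18 → go right; 25 < 27 → go left. Place as left child of 27.
Insert 44: 44 < 49 → go left; 44 > 14 → go right; 44 > 29 → go right; 44 > 31 → go right. Place as right child of 31.
Insert 36: 36 < 49 → go left; 36 > 14 → go right; 36 > 29 → go right; 36 > 31 → go right; 36 < 44 → go left. Place as left child of 44.

Leaves: 25, 36, 50, 65 — 4 in total.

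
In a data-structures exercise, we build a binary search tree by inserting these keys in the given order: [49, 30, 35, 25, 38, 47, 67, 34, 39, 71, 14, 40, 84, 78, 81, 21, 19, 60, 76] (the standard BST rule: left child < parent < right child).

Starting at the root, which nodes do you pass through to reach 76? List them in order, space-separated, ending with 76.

49 67 71 84 78 76

Insert 49: tree is empty, so 49 becomes the root.
Insert 30: 30 < 49 → go left. Place as left child of 49.
Insert 35: 35 < 49 → go left; 35 > 30 → go right. Place as right child of 30.
Insert 25: 25 < 49 → go left; 25 < 30 → go left. Place as left child of 30.
Insert 38: 38 < 49 → go left; 38 > 30 → go right; 38 > 35 → go right. Place as right child of 35.
Insert 47: 47 < 49 → go left; 47 > 30 → go right; 47 > 35 → go right; 47 > 38 → go right. Place as right child of 38.
Insert 67: 67 > 49 → go right. Place as right child of 49.
Insert 34: 34 < 49 → go left; 34 > 30 → go right; 34 < 35 → go left. Place as left child of 35.
Insert 39: 39 < 49 → go left; 39 > 30 → go right; 39 > 35 → go right; 39 > 38 → go right; 39 < 47 → go left. Place as left child of 47.
Insert 71: 71 > 49 → go right; 71 > 67 → go right. Place as right child of 67.
Insert 14: 14 < 49 → go left; 14 < 30 → go left; 14 < 25 → go left. Place as left child of 25.
Insert 40: 40 < 49 → go left; 40 > 30 → go right; 40 > 35 → go right; 40 > 38 → go right; 40 < 47 → go left; 40 > 39 → go right. Place as right child of 39.
Insert 84: 84 > 49 → go right; 84 > 67 → go right; 84 > 71 → go right. Place as right child of 71.
Insert 78: 78 > 49 → go right; 78 > 67 → go right; 78 > 71 → go right; 78 < 84 → go left. Place as left child of 84.
Insert 81: 81 > 49 → go right; 81 > 67 → go right; 81 > 71 → go right; 81 < 84 → go left; 81 > 78 → go right. Place as right child of 78.
Insert 21: 21 < 49 → go left; 21 < 30 → go left; 21 < 25 → go left; 21 > 14 → go right. Place as right child of 14.
Insert 19: 19 < 49 → go left; 19 < 30 → go left; 19 < 25 → go left; 19 > 14 → go right; 19 < 21 → go left. Place as left child of 21.
Insert 60: 60 > 49 → go right; 60 < 67 → go left. Place as left child of 67.
Insert 76: 76 > 49 → go right; 76 > 67 → go right; 76 > 71 → go right; 76 < 84 → go left; 76 < 78 → go left. Place as left child of 78.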